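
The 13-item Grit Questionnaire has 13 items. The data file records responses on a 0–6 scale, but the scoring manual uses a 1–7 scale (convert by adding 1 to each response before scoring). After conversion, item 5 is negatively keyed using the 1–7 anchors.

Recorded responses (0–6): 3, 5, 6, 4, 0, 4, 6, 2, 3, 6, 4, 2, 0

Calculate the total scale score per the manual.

64

Convert to 1–7: 4, 6, 7, 5, 1, 5, 7, 3, 4, 7, 5, 3, 1
Reverse-coded (reverse-coded value = 8 − response):
  item 5: 8 − 1 = 7
Scored: 4, 6, 7, 5, 7, 5, 7, 3, 4, 7, 5, 3, 1
Total = 64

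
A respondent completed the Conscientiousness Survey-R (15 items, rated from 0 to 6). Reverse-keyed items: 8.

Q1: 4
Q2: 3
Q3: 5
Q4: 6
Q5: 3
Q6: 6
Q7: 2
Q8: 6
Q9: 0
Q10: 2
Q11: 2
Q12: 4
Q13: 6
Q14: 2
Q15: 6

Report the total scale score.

51

Reverse-keyed items use 6 − raw:
  item 8: 6 − 6 = 0
Scored responses: 4, 3, 5, 6, 3, 6, 2, 0, 0, 2, 2, 4, 6, 2, 6
Total = 4 + 3 + 5 + 6 + 3 + 6 + 2 + 0 + 0 + 2 + 2 + 4 + 6 + 2 + 6 = 51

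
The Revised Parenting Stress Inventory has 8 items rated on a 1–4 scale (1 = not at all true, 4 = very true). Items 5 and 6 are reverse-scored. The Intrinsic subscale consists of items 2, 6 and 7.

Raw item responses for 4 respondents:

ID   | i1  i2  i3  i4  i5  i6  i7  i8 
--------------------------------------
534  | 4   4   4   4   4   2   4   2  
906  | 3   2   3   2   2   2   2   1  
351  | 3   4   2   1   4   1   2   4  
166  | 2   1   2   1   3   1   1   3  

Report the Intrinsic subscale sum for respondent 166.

6

Respondent 166 raw: 2, 1, 2, 1, 3, 1, 1, 3.
Intrinsic items: 2, 6, 7.
Reverse-coded (reverse-coded value = 5 − response):
  item 2: 1
  item 6: 5 − 1 = 4
  item 7: 1
Sum = 1 + 4 + 1 = 6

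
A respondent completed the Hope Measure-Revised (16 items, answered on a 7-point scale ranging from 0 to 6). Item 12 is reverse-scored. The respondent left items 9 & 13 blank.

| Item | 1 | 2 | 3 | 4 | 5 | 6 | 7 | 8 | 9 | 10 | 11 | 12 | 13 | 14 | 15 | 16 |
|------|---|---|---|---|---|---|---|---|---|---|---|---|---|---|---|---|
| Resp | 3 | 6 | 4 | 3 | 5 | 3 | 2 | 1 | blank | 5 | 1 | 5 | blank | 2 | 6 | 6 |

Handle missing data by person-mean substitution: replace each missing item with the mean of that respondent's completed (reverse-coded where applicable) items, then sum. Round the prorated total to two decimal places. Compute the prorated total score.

Reverse-coded (reversed = (0+6) − raw = 6 − raw):
  item 12: 6 − 5 = 1
Completed scored items (14 of 16): 3, 6, 4, 3, 5, 3, 2, 1, 5, 1, 1, 2, 6, 6; sum = 48.
Person mean = 48 / 14 ≈ 3.4286
Prorated total = (48 / 14) × 16 = 54.86 (to 2 dp)

54.86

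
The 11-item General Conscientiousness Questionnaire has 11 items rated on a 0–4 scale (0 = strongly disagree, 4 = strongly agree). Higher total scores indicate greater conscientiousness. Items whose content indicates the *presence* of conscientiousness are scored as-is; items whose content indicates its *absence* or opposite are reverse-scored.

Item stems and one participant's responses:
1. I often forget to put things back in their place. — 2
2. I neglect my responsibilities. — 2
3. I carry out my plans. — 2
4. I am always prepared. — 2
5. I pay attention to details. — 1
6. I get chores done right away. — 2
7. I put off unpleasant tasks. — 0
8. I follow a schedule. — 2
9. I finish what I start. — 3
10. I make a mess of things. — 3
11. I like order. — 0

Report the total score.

21

Items 1, 2, 7, 10 describe the absence/opposite of conscientiousness → reverse-score.
on a 0–4 scale, reversed = 4 − raw.
  item 1: 4 − 2 = 2
  item 2: 4 − 2 = 2
  item 3: 2
  item 4: 2
  item 5: 1
  item 6: 2
  item 7: 4 − 0 = 4
  item 8: 2
  item 9: 3
  item 10: 4 − 3 = 1
  item 11: 0
Total = 2 + 2 + 2 + 2 + 1 + 2 + 4 + 2 + 3 + 1 + 0 = 21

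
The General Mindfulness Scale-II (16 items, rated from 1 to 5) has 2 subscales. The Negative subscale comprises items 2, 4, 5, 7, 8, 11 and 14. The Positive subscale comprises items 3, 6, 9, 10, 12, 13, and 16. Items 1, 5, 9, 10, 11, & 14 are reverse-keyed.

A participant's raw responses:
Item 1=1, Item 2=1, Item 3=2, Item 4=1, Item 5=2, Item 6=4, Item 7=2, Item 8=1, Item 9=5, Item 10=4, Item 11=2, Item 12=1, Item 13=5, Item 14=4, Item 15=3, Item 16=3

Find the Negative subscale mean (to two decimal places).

2.14

Negative items: 2, 4, 5, 7, 8, 11, 14.
Of these, items 5, 11 and 14 are reverse-keyed; reversed = (1+5) − raw = 6 − raw.
  item 2: 1
  item 4: 1
  item 5: 6 − 2 = 4
  item 7: 2
  item 8: 1
  item 11: 6 − 2 = 4
  item 14: 6 − 4 = 2
Sum = 1 + 1 + 4 + 2 + 1 + 4 + 2 = 15
Mean = 15 / 7 = 2.14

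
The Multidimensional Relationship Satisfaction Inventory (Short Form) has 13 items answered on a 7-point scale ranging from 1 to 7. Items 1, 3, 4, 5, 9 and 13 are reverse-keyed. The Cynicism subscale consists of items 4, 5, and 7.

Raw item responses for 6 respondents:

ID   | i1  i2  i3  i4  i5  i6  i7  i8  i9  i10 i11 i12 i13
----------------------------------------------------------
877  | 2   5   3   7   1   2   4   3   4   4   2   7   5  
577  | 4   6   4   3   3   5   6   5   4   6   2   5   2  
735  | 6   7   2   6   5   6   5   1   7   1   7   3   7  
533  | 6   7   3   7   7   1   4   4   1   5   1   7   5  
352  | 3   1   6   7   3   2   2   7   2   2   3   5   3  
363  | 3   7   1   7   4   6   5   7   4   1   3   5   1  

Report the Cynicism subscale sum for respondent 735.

Respondent 735 raw: 6, 7, 2, 6, 5, 6, 5, 1, 7, 1, 7, 3, 7.
Cynicism items: 4, 5, 7.
Reverse-coded (reversed = (1+7) − raw = 8 − raw):
  item 4: 8 − 6 = 2
  item 5: 8 − 5 = 3
  item 7: 5
Sum = 2 + 3 + 5 = 10

10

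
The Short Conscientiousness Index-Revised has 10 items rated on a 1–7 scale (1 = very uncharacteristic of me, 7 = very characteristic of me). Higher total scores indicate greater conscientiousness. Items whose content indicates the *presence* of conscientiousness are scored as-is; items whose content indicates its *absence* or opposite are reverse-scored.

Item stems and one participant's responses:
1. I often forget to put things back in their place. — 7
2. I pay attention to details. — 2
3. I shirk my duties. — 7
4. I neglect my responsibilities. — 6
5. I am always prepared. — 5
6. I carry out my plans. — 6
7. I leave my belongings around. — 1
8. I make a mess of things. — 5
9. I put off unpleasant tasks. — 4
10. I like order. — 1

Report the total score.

Items 1, 3, 4, 7, 8, 9 describe the absence/opposite of conscientiousness → reverse-score.
reversed = (1+7) − raw = 8 − raw.
  item 1: 8 − 7 = 1
  item 2: 2
  item 3: 8 − 7 = 1
  item 4: 8 − 6 = 2
  item 5: 5
  item 6: 6
  item 7: 8 − 1 = 7
  item 8: 8 − 5 = 3
  item 9: 8 − 4 = 4
  item 10: 1
Total = 1 + 2 + 1 + 2 + 5 + 6 + 7 + 3 + 4 + 1 = 32

32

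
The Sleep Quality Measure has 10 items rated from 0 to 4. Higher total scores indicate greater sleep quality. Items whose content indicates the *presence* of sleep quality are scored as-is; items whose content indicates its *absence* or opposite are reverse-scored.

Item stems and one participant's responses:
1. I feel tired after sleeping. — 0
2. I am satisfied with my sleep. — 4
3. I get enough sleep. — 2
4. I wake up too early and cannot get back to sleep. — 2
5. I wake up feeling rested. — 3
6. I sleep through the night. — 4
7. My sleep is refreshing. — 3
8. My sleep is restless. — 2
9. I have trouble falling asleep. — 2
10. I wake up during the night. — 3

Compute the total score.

27

Items 1, 4, 8, 9, 10 describe the absence/opposite of sleep quality → reverse-score.
reverse-coded value = 4 − response.
  item 1: 4 − 0 = 4
  item 2: 4
  item 3: 2
  item 4: 4 − 2 = 2
  item 5: 3
  item 6: 4
  item 7: 3
  item 8: 4 − 2 = 2
  item 9: 4 − 2 = 2
  item 10: 4 − 3 = 1
Total = 4 + 4 + 2 + 2 + 3 + 4 + 3 + 2 + 2 + 1 = 27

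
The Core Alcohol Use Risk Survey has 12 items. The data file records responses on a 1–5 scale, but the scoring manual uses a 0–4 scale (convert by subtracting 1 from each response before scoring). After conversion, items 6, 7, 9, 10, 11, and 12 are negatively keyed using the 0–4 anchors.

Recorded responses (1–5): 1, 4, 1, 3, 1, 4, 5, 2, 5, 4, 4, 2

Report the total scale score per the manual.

12

Convert to 0–4: 0, 3, 0, 2, 0, 3, 4, 1, 4, 3, 3, 1
Reverse-coded (on a 0–4 scale, reversed = 4 − raw):
  item 6: 4 − 3 = 1
  item 7: 4 − 4 = 0
  item 9: 4 − 4 = 0
  item 10: 4 − 3 = 1
  item 11: 4 − 3 = 1
  item 12: 4 − 1 = 3
Scored: 0, 3, 0, 2, 0, 1, 0, 1, 0, 1, 1, 3
Total = 12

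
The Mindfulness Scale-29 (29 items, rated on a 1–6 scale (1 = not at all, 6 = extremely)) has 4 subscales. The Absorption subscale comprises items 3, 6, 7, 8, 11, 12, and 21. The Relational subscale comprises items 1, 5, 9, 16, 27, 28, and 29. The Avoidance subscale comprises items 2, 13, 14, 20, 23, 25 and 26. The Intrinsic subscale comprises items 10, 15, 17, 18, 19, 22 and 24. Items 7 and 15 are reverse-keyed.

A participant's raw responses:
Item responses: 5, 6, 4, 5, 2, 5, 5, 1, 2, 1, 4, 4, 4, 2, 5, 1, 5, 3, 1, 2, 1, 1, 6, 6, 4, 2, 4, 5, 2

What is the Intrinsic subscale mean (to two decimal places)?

Intrinsic items: 10, 15, 17, 18, 19, 22, 24.
Of these, item 15 is reverse-keyed; reverse-coded value = 7 − response.
  item 10: 1
  item 15: 7 − 5 = 2
  item 17: 5
  item 18: 3
  item 19: 1
  item 22: 1
  item 24: 6
Sum = 1 + 2 + 5 + 3 + 1 + 1 + 6 = 19
Mean = 19 / 7 = 2.71

2.71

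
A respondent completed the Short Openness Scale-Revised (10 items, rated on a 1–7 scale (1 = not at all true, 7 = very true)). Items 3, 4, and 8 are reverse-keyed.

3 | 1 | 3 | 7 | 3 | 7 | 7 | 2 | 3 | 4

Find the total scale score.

Reversing items 3, 4 and 8 with 8 − raw:
Total = 3 + 1 + (8−3) + (8−7) + 3 + 7 + 7 + (8−2) + 3 + 4
      = 3 + 1 + 5 + 1 + 3 + 7 + 7 + 6 + 3 + 4 = 40

40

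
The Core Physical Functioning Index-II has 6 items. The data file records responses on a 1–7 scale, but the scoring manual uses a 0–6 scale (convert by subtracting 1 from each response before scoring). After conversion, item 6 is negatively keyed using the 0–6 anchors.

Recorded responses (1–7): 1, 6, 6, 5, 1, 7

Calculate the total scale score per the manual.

Convert to 0–6: 0, 5, 5, 4, 0, 6
Reverse-coded (reversed = (0+6) − raw = 6 − raw):
  item 6: 6 − 6 = 0
Scored: 0, 5, 5, 4, 0, 0
Total = 14

14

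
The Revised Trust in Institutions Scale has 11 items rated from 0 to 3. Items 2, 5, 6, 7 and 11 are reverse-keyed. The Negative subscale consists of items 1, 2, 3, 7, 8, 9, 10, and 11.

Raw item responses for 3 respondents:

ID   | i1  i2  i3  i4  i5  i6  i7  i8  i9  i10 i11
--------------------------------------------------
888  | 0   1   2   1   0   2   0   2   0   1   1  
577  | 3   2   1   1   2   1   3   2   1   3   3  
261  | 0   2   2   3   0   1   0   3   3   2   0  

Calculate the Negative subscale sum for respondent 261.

Respondent 261 raw: 0, 2, 2, 3, 0, 1, 0, 3, 3, 2, 0.
Negative items: 1, 2, 3, 7, 8, 9, 10, 11.
Reverse-coded (reversed = (0+3) − raw = 3 − raw):
  item 1: 0
  item 2: 3 − 2 = 1
  item 3: 2
  item 7: 3 − 0 = 3
  item 8: 3
  item 9: 3
  item 10: 2
  item 11: 3 − 0 = 3
Sum = 0 + 1 + 2 + 3 + 3 + 3 + 2 + 3 = 17

17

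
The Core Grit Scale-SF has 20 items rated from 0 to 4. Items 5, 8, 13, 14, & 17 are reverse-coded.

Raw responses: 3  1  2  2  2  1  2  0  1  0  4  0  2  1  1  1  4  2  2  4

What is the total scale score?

37

Reversing items 5, 8, 13, 14, and 17 with 4 − raw:
Total = 3 + 1 + 2 + 2 + (4−2) + 1 + 2 + (4−0) + 1 + 0 + 4 + 0 + (4−2) + (4−1) + 1 + 1 + (4−4) + 2 + 2 + 4
      = 3 + 1 + 2 + 2 + 2 + 1 + 2 + 4 + 1 + 0 + 4 + 0 + 2 + 3 + 1 + 1 + 0 + 2 + 2 + 4 = 37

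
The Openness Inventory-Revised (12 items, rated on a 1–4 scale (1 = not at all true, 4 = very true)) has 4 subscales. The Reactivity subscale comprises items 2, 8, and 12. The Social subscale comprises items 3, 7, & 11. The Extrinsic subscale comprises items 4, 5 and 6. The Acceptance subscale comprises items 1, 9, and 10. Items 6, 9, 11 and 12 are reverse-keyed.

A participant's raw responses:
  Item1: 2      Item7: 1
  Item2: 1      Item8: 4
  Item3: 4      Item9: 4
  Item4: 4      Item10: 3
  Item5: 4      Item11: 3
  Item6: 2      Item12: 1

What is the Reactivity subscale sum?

9

Reactivity items: 2, 8, 12.
Of these, item 12 is reverse-keyed; reversed = (1+4) − raw = 5 − raw.
  item 2: 1
  item 8: 4
  item 12: 5 − 1 = 4
Sum = 1 + 4 + 4 = 9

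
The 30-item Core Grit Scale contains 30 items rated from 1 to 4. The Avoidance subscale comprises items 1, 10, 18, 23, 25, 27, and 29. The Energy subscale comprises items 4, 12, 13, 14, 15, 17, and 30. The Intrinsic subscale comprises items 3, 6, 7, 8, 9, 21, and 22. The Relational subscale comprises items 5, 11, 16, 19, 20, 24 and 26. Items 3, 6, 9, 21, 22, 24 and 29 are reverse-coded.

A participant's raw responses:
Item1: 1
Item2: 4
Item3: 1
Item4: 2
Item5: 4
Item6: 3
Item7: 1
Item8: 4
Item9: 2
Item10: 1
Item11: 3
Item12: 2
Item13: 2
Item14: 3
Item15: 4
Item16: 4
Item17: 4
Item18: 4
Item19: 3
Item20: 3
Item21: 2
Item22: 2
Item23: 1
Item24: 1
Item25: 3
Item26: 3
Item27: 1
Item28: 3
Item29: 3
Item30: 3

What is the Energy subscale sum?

20

Energy items: 4, 12, 13, 14, 15, 17, 30.
  item 4: 2
  item 12: 2
  item 13: 2
  item 14: 3
  item 15: 4
  item 17: 4
  item 30: 3
Sum = 2 + 2 + 2 + 3 + 4 + 4 + 3 = 20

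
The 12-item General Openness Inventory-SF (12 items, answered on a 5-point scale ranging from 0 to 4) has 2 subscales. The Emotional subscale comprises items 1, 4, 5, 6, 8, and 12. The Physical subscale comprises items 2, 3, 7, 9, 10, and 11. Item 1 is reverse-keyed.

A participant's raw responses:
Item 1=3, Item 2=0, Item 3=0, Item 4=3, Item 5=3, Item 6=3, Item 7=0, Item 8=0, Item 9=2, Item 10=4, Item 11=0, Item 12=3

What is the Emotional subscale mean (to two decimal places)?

2.17

Emotional items: 1, 4, 5, 6, 8, 12.
Of these, item 1 is reverse-keyed; reverse-coded value = 4 − response.
  item 1: 4 − 3 = 1
  item 4: 3
  item 5: 3
  item 6: 3
  item 8: 0
  item 12: 3
Sum = 1 + 3 + 3 + 3 + 0 + 3 = 13
Mean = 13 / 6 = 2.17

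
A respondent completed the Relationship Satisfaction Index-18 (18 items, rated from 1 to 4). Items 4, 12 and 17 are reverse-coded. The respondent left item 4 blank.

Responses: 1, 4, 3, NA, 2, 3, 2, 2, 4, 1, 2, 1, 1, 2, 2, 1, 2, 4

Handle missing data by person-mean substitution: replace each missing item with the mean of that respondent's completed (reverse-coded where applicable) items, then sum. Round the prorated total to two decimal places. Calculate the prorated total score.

Reverse-coded (reverse-coded value = 5 − response):
  item 12: 5 − 1 = 4
  item 17: 5 − 2 = 3
Completed scored items (17 of 18): 1, 4, 3, 2, 3, 2, 2, 4, 1, 2, 4, 1, 2, 2, 1, 3, 4; sum = 41.
Person mean = 41 / 17 ≈ 2.4118
Prorated total = (41 / 17) × 18 = 43.41 (to 2 dp)

43.41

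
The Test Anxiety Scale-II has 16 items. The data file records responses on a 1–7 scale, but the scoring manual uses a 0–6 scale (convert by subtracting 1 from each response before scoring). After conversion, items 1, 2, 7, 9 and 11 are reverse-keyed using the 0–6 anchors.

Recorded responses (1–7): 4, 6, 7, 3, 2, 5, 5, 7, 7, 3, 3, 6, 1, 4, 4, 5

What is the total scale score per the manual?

46

Convert to 0–6: 3, 5, 6, 2, 1, 4, 4, 6, 6, 2, 2, 5, 0, 3, 3, 4
Reverse-coded (reverse-coded value = 6 − response):
  item 1: 6 − 3 = 3
  item 2: 6 − 5 = 1
  item 7: 6 − 4 = 2
  item 9: 6 − 6 = 0
  item 11: 6 − 2 = 4
Scored: 3, 1, 6, 2, 1, 4, 2, 6, 0, 2, 4, 5, 0, 3, 3, 4
Total = 46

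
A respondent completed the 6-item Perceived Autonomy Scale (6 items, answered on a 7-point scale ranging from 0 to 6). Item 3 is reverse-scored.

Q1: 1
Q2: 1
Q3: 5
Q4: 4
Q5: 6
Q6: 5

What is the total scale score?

18

Reverse-coded items (reverse-coded value = 6 − response):
  item 3: 6 − 5 = 1
After reverse-coding: 1, 1, 1, 4, 6, 5
Total = 1 + 1 + 1 + 4 + 6 + 5 = 18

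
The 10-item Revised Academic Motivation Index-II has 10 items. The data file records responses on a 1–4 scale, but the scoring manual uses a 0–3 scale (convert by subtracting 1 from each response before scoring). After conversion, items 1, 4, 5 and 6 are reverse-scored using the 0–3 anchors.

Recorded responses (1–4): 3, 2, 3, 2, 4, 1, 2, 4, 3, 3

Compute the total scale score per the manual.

Convert to 0–3: 2, 1, 2, 1, 3, 0, 1, 3, 2, 2
Reverse-coded (reversed = (0+3) − raw = 3 − raw):
  item 1: 3 − 2 = 1
  item 4: 3 − 1 = 2
  item 5: 3 − 3 = 0
  item 6: 3 − 0 = 3
Scored: 1, 1, 2, 2, 0, 3, 1, 3, 2, 2
Total = 17

17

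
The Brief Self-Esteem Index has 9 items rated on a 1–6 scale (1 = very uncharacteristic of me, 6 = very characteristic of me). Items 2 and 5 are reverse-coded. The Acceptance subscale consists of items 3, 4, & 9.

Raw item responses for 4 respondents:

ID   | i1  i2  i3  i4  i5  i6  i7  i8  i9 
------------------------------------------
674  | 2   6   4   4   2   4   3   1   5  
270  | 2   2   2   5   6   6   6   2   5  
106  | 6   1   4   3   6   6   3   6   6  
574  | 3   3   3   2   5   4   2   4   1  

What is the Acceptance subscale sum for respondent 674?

Respondent 674 raw: 2, 6, 4, 4, 2, 4, 3, 1, 5.
Acceptance items: 3, 4, 9.
Reverse-coded (on a 1–6 scale, reversed = 7 − raw):
  item 3: 4
  item 4: 4
  item 9: 5
Sum = 4 + 4 + 5 = 13

13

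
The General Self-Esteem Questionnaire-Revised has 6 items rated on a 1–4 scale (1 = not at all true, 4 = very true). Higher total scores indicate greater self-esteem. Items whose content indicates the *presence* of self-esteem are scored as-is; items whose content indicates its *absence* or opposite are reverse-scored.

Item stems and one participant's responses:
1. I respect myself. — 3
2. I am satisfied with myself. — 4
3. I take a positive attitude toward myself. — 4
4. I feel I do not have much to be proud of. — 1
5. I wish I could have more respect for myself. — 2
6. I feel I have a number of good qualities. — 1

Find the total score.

Items 4, 5 describe the absence/opposite of self-esteem → reverse-score.
reversed = (1+4) − raw = 5 − raw.
  item 1: 3
  item 2: 4
  item 3: 4
  item 4: 5 − 1 = 4
  item 5: 5 − 2 = 3
  item 6: 1
Total = 3 + 4 + 4 + 4 + 3 + 1 = 19

19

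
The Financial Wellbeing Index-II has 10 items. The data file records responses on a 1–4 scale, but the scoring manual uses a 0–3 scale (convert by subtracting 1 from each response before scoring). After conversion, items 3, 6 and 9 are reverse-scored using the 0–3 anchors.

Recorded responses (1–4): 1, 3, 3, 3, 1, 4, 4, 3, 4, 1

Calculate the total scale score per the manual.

10

Convert to 0–3: 0, 2, 2, 2, 0, 3, 3, 2, 3, 0
Reverse-coded (reverse-coded value = 3 − response):
  item 3: 3 − 2 = 1
  item 6: 3 − 3 = 0
  item 9: 3 − 3 = 0
Scored: 0, 2, 1, 2, 0, 0, 3, 2, 0, 0
Total = 10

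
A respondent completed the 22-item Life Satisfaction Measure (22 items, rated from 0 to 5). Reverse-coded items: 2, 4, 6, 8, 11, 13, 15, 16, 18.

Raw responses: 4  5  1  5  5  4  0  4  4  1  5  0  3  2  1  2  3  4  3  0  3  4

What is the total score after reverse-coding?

42

Raw sum = 63. Reverse-coded items: 2, 4, 6, 8, 11, 13, 15, 16, 18; their raw sum = 33.
Each reversal replaces raw with 5 − raw, changing the total by 5 − 2·raw per item.
Total = 63 + 9·5 − 2·33 = 63 + 45 − 66 = 42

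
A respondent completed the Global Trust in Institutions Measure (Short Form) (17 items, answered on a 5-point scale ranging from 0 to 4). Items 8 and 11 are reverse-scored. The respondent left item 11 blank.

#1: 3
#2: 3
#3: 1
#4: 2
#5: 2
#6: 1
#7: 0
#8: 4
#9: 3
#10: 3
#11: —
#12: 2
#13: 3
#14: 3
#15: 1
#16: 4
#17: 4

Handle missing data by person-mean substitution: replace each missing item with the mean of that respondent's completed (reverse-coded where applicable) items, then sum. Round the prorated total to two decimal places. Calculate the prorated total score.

Reverse-coded (on a 0–4 scale, reversed = 4 − raw):
  item 8: 4 − 4 = 0
Completed scored items (16 of 17): 3, 3, 1, 2, 2, 1, 0, 0, 3, 3, 2, 3, 3, 1, 4, 4; sum = 35.
Person mean = 35 / 16 ≈ 2.1875
Prorated total = (35 / 16) × 17 = 37.19 (to 2 dp)

37.19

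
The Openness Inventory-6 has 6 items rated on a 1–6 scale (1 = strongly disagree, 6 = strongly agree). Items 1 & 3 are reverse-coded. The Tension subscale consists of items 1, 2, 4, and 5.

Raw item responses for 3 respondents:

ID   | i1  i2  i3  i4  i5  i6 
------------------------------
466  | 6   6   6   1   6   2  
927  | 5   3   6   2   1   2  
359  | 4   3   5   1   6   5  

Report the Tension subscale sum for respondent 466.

14

Respondent 466 raw: 6, 6, 6, 1, 6, 2.
Tension items: 1, 2, 4, 5.
Reverse-coded (on a 1–6 scale, reversed = 7 − raw):
  item 1: 7 − 6 = 1
  item 2: 6
  item 4: 1
  item 5: 6
Sum = 1 + 6 + 1 + 6 = 14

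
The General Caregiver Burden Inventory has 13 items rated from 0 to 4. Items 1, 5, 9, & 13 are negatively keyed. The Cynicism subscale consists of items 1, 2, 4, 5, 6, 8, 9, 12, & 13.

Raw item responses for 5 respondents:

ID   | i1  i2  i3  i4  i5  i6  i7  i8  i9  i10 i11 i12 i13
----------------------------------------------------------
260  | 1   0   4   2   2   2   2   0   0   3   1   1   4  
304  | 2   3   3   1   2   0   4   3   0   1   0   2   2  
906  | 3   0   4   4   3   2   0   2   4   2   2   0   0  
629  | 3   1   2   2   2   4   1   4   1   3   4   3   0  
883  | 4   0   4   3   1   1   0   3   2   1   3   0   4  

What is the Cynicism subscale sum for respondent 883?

12

Respondent 883 raw: 4, 0, 4, 3, 1, 1, 0, 3, 2, 1, 3, 0, 4.
Cynicism items: 1, 2, 4, 5, 6, 8, 9, 12, 13.
Reverse-coded (reverse-coded value = 4 − response):
  item 1: 4 − 4 = 0
  item 2: 0
  item 4: 3
  item 5: 4 − 1 = 3
  item 6: 1
  item 8: 3
  item 9: 4 − 2 = 2
  item 12: 0
  item 13: 4 − 4 = 0
Sum = 0 + 0 + 3 + 3 + 1 + 3 + 2 + 0 + 0 = 12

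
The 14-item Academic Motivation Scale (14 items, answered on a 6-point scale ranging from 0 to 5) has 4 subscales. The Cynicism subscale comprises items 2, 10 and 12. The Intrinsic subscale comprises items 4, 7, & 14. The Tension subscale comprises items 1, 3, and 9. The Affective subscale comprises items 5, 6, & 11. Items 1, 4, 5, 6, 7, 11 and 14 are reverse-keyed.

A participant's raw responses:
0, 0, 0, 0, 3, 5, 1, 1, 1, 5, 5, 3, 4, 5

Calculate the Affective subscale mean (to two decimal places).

Affective items: 5, 6, 11.
Of these, items 5, 6, & 11 are reverse-keyed; on a 0–5 scale, reversed = 5 − raw.
  item 5: 5 − 3 = 2
  item 6: 5 − 5 = 0
  item 11: 5 − 5 = 0
Sum = 2 + 0 + 0 = 2
Mean = 2 / 3 = 0.67

0.67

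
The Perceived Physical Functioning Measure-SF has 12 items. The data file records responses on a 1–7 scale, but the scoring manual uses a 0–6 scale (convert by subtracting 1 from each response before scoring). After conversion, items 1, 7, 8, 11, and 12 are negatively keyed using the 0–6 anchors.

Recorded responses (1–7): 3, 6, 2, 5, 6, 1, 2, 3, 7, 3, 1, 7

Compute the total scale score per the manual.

42

Convert to 0–6: 2, 5, 1, 4, 5, 0, 1, 2, 6, 2, 0, 6
Reverse-coded (reverse-coded value = 6 − response):
  item 1: 6 − 2 = 4
  item 7: 6 − 1 = 5
  item 8: 6 − 2 = 4
  item 11: 6 − 0 = 6
  item 12: 6 − 6 = 0
Scored: 4, 5, 1, 4, 5, 0, 5, 4, 6, 2, 6, 0
Total = 42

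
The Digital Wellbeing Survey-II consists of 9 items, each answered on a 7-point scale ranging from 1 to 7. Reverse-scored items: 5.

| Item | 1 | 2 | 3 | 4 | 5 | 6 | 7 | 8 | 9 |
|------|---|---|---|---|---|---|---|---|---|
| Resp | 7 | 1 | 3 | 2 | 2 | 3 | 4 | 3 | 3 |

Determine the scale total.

32

Raw sum = 28. Reverse-scored items: 5; their raw sum = 2.
Each reversal replaces raw with 8 − raw, changing the total by 8 − 2·raw per item.
Total = 28 + 1·8 − 2·2 = 28 + 8 − 4 = 32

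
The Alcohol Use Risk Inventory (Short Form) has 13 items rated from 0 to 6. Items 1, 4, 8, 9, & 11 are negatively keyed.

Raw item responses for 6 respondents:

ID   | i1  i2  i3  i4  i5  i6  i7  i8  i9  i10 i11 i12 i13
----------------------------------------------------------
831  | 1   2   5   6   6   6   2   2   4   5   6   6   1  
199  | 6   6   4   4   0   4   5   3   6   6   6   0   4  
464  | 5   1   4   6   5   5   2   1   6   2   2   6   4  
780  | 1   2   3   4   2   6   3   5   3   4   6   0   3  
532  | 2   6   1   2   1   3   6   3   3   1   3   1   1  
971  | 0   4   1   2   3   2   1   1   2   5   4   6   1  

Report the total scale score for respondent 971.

44

Respondent 971 raw: 0, 4, 1, 2, 3, 2, 1, 1, 2, 5, 4, 6, 1.
Reverse-coded (reverse-coded value = 6 − response):
  item 1: 6 − 0 = 6
  item 2: 4
  item 3: 1
  item 4: 6 − 2 = 4
  item 5: 3
  item 6: 2
  item 7: 1
  item 8: 6 − 1 = 5
  item 9: 6 − 2 = 4
  item 10: 5
  item 11: 6 − 4 = 2
  item 12: 6
  item 13: 1
Sum = 6 + 4 + 1 + 4 + 3 + 2 + 1 + 5 + 4 + 5 + 2 + 6 + 1 = 44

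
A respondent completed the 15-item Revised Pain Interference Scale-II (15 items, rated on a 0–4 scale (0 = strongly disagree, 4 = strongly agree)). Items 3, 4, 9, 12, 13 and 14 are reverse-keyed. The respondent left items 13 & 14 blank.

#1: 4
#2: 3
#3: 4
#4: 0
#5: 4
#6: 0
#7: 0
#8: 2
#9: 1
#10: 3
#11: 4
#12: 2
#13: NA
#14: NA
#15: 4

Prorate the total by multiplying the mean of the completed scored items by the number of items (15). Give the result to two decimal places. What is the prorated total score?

38.08

Reverse-coded (reverse-coded value = 4 − response):
  item 3: 4 − 4 = 0
  item 4: 4 − 0 = 4
  item 9: 4 − 1 = 3
  item 12: 4 − 2 = 2
Completed scored items (13 of 15): 4, 3, 0, 4, 4, 0, 0, 2, 3, 3, 4, 2, 4; sum = 33.
Person mean = 33 / 13 ≈ 2.5385
Prorated total = (33 / 13) × 15 = 38.08 (to 2 dp)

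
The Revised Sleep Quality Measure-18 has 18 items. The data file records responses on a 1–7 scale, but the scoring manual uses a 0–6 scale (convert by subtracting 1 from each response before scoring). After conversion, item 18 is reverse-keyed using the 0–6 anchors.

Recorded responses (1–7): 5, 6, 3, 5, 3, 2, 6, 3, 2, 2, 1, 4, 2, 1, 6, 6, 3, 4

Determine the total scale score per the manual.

Convert to 0–6: 4, 5, 2, 4, 2, 1, 5, 2, 1, 1, 0, 3, 1, 0, 5, 5, 2, 3
Reverse-coded (reverse-coded value = 6 − response):
  item 18: 6 − 3 = 3
Scored: 4, 5, 2, 4, 2, 1, 5, 2, 1, 1, 0, 3, 1, 0, 5, 5, 2, 3
Total = 46

46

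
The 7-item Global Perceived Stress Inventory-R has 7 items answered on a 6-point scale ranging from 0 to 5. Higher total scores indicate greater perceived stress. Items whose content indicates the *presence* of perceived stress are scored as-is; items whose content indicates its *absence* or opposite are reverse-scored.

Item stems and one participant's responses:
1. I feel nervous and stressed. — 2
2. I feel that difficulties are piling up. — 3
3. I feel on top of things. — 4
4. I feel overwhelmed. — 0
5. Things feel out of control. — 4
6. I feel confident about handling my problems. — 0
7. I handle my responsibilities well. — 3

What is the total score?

Items 3, 6, 7 describe the absence/opposite of perceived stress → reverse-score.
on a 0–5 scale, reversed = 5 − raw.
  item 1: 2
  item 2: 3
  item 3: 5 − 4 = 1
  item 4: 0
  item 5: 4
  item 6: 5 − 0 = 5
  item 7: 5 − 3 = 2
Total = 2 + 3 + 1 + 0 + 4 + 5 + 2 = 17

17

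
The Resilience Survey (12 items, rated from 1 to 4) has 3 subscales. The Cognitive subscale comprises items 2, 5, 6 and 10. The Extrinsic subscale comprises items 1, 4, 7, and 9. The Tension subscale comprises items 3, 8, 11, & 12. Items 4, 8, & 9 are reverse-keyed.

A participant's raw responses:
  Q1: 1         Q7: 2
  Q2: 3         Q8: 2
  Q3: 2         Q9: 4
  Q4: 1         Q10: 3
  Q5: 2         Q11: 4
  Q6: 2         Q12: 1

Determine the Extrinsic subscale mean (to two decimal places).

2.00

Extrinsic items: 1, 4, 7, 9.
Of these, items 4 & 9 are reverse-keyed; reverse-coded value = 5 − response.
  item 1: 1
  item 4: 5 − 1 = 4
  item 7: 2
  item 9: 5 − 4 = 1
Sum = 1 + 4 + 2 + 1 = 8
Mean = 8 / 4 = 2.00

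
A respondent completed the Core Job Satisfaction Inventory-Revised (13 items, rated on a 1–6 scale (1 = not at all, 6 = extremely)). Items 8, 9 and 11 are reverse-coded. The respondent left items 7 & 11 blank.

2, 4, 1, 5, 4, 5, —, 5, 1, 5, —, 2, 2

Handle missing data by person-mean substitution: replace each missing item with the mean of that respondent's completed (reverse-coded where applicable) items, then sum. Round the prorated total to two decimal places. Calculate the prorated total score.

44.91

Reverse-coded (on a 1–6 scale, reversed = 7 − raw):
  item 8: 7 − 5 = 2
  item 9: 7 − 1 = 6
Completed scored items (11 of 13): 2, 4, 1, 5, 4, 5, 2, 6, 5, 2, 2; sum = 38.
Person mean = 38 / 11 ≈ 3.4545
Prorated total = (38 / 11) × 13 = 44.91 (to 2 dp)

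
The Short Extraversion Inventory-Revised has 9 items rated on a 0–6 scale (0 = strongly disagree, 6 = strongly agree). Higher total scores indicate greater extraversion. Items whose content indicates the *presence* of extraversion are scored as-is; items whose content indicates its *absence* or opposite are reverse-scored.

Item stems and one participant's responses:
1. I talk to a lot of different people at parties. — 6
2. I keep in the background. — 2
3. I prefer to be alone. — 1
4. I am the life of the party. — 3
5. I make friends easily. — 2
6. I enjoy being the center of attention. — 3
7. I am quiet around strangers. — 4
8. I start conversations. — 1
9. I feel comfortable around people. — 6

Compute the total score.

Items 2, 3, 7 describe the absence/opposite of extraversion → reverse-score.
reversed = (0+6) − raw = 6 − raw.
  item 1: 6
  item 2: 6 − 2 = 4
  item 3: 6 − 1 = 5
  item 4: 3
  item 5: 2
  item 6: 3
  item 7: 6 − 4 = 2
  item 8: 1
  item 9: 6
Total = 6 + 4 + 5 + 3 + 2 + 3 + 2 + 1 + 6 = 32

32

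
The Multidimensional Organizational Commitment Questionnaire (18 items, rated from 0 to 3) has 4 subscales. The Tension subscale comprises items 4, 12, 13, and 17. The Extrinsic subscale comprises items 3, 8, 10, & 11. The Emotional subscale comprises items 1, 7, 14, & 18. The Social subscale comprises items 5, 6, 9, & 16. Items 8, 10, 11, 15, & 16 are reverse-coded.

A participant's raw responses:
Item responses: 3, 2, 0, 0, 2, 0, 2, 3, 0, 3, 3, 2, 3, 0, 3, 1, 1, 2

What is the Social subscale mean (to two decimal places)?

Social items: 5, 6, 9, 16.
Of these, item 16 is reverse-coded; reverse-coded value = 3 − response.
  item 5: 2
  item 6: 0
  item 9: 0
  item 16: 3 − 1 = 2
Sum = 2 + 0 + 0 + 2 = 4
Mean = 4 / 4 = 1.00

1.00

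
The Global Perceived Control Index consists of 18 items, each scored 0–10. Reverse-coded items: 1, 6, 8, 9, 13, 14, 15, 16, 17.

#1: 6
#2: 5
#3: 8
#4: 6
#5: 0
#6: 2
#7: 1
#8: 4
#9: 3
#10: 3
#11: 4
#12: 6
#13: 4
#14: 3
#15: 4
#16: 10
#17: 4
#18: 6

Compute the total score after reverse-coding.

89

Reversing items 1, 6, 8, 9, 13, 14, 15, 16, and 17 with 10 − raw:
Total = (10−6) + 5 + 8 + 6 + 0 + (10−2) + 1 + (10−4) + (10−3) + 3 + 4 + 6 + (10−4) + (10−3) + (10−4) + (10−10) + (10−4) + 6
      = 4 + 5 + 8 + 6 + 0 + 8 + 1 + 6 + 7 + 3 + 4 + 6 + 6 + 7 + 6 + 0 + 6 + 6 = 89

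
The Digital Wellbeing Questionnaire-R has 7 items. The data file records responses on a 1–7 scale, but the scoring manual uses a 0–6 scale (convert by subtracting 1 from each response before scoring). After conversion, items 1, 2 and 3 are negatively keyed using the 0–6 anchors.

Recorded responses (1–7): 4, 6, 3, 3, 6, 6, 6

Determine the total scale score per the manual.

Convert to 0–6: 3, 5, 2, 2, 5, 5, 5
Reverse-coded (reversed = (0+6) − raw = 6 − raw):
  item 1: 6 − 3 = 3
  item 2: 6 − 5 = 1
  item 3: 6 − 2 = 4
Scored: 3, 1, 4, 2, 5, 5, 5
Total = 25

25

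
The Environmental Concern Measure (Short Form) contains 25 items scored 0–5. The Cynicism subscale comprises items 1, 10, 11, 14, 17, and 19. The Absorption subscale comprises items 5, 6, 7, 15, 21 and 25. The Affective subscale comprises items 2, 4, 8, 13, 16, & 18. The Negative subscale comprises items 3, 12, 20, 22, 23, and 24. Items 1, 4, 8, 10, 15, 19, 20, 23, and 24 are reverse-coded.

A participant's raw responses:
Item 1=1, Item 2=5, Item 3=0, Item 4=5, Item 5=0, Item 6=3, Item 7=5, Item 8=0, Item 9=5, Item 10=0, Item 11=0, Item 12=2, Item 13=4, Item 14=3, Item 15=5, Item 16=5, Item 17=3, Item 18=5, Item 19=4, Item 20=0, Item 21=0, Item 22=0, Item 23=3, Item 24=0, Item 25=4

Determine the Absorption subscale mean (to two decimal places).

2.00

Absorption items: 5, 6, 7, 15, 21, 25.
Of these, item 15 is reverse-coded; on a 0–5 scale, reversed = 5 − raw.
  item 5: 0
  item 6: 3
  item 7: 5
  item 15: 5 − 5 = 0
  item 21: 0
  item 25: 4
Sum = 0 + 3 + 5 + 0 + 0 + 4 = 12
Mean = 12 / 6 = 2.00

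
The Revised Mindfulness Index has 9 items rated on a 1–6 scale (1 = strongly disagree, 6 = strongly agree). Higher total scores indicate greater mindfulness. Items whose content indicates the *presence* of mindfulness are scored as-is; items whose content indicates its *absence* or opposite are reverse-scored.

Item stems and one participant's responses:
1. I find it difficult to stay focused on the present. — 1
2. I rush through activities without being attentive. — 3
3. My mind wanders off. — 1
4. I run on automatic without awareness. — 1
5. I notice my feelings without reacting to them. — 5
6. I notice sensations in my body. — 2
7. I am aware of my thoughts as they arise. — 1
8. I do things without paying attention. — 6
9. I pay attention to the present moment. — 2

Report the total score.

Items 1, 2, 3, 4, 8 describe the absence/opposite of mindfulness → reverse-score.
reverse-coded value = 7 − response.
  item 1: 7 − 1 = 6
  item 2: 7 − 3 = 4
  item 3: 7 − 1 = 6
  item 4: 7 − 1 = 6
  item 5: 5
  item 6: 2
  item 7: 1
  item 8: 7 − 6 = 1
  item 9: 2
Total = 6 + 4 + 6 + 6 + 5 + 2 + 1 + 1 + 2 = 33

33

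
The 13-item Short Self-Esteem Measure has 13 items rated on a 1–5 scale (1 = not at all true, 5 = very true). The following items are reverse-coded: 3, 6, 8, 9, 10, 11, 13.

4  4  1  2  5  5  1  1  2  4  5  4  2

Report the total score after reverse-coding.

42

Raw sum = 40. Reverse-coded items: 3, 6, 8, 9, 10, 11, 13; their raw sum = 20.
Each reversal replaces raw with 6 − raw, changing the total by 6 − 2·raw per item.
Total = 40 + 7·6 − 2·20 = 40 + 42 − 40 = 42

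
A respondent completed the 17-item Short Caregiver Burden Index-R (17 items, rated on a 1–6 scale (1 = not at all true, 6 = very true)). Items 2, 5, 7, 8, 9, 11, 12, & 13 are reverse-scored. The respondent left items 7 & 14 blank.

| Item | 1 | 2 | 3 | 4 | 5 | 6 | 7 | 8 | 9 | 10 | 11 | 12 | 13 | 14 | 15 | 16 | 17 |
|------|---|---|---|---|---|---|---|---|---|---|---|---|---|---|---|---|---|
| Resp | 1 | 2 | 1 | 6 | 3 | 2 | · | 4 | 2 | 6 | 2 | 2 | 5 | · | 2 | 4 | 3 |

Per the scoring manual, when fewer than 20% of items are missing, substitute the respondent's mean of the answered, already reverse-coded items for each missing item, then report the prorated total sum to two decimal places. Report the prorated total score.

Reverse-coded (reverse-coded value = 7 − response):
  item 2: 7 − 2 = 5
  item 5: 7 − 3 = 4
  item 8: 7 − 4 = 3
  item 9: 7 − 2 = 5
  item 11: 7 − 2 = 5
  item 12: 7 − 2 = 5
  item 13: 7 − 5 = 2
Completed scored items (15 of 17): 1, 5, 1, 6, 4, 2, 3, 5, 6, 5, 5, 2, 2, 4, 3; sum = 54.
Person mean = 54 / 15 ≈ 3.6000
Prorated total = (54 / 15) × 17 = 61.20 (to 2 dp)

61.20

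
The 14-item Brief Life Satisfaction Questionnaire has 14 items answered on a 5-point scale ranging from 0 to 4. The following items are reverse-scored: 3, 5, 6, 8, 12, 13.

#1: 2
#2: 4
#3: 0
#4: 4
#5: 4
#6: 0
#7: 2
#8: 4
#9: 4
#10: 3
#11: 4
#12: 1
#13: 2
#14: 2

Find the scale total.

38

Raw sum = 36. Reverse-scored items: 3, 5, 6, 8, 12, 13; their raw sum = 11.
Each reversal replaces raw with 4 − raw, changing the total by 4 − 2·raw per item.
Total = 36 + 6·4 − 2·11 = 36 + 24 − 22 = 38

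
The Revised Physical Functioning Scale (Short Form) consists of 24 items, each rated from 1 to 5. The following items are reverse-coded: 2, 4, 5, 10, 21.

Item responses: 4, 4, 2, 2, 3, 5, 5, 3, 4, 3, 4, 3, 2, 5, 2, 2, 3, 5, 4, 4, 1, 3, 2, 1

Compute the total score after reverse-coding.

Reverse-coded items use 6 − raw:
  item 2: 6 − 4 = 2
  item 4: 6 − 2 = 4
  item 5: 6 − 3 = 3
  item 10: 6 − 3 = 3
  item 21: 6 − 1 = 5
After reverse-coding: 4, 2, 2, 4, 3, 5, 5, 3, 4, 3, 4, 3, 2, 5, 2, 2, 3, 5, 4, 4, 5, 3, 2, 1
Total = 4 + 2 + 2 + 4 + 3 + 5 + 5 + 3 + 4 + 3 + 4 + 3 + 2 + 5 + 2 + 2 + 3 + 5 + 4 + 4 + 5 + 3 + 2 + 1 = 80

80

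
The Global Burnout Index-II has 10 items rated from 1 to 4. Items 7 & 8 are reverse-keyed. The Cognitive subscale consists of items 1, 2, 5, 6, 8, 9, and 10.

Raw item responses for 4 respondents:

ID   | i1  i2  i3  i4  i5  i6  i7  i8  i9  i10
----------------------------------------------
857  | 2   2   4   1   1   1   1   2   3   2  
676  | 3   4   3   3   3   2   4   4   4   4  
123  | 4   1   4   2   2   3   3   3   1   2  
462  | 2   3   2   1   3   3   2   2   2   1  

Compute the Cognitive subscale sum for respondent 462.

Respondent 462 raw: 2, 3, 2, 1, 3, 3, 2, 2, 2, 1.
Cognitive items: 1, 2, 5, 6, 8, 9, 10.
Reverse-coded (on a 1–4 scale, reversed = 5 − raw):
  item 1: 2
  item 2: 3
  item 5: 3
  item 6: 3
  item 8: 5 − 2 = 3
  item 9: 2
  item 10: 1
Sum = 2 + 3 + 3 + 3 + 3 + 2 + 1 = 17

17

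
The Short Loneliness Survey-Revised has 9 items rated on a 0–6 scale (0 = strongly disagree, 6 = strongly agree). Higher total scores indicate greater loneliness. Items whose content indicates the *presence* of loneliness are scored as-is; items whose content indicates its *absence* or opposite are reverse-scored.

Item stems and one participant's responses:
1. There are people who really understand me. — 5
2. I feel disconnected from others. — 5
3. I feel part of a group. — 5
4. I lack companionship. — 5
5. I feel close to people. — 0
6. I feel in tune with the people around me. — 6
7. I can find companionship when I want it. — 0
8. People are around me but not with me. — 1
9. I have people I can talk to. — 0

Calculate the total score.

Items 1, 3, 5, 6, 7, 9 describe the absence/opposite of loneliness → reverse-score.
reversed = (0+6) − raw = 6 − raw.
  item 1: 6 − 5 = 1
  item 2: 5
  item 3: 6 − 5 = 1
  item 4: 5
  item 5: 6 − 0 = 6
  item 6: 6 − 6 = 0
  item 7: 6 − 0 = 6
  item 8: 1
  item 9: 6 − 0 = 6
Total = 1 + 5 + 1 + 5 + 6 + 0 + 6 + 1 + 6 = 31

31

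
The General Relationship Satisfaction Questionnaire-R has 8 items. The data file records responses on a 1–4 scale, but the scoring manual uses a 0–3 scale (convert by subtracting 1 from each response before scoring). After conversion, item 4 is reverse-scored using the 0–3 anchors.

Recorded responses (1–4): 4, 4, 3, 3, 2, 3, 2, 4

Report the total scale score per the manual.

16

Convert to 0–3: 3, 3, 2, 2, 1, 2, 1, 3
Reverse-coded (reversed = (0+3) − raw = 3 − raw):
  item 4: 3 − 2 = 1
Scored: 3, 3, 2, 1, 1, 2, 1, 3
Total = 16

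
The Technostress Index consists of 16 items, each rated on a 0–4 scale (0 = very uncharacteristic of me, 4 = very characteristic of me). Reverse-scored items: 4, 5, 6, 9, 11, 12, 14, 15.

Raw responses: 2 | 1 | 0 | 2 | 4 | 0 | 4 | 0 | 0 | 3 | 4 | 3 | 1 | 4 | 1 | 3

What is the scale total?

28

Apply reverse scoring (on a 0–4 scale, reversed = 4 − raw):
  item 4: 4 − 2 = 2
  item 5: 4 − 4 = 0
  item 6: 4 − 0 = 4
  item 9: 4 − 0 = 4
  item 11: 4 − 4 = 0
  item 12: 4 − 3 = 1
  item 14: 4 − 4 = 0
  item 15: 4 − 1 = 3
Scored responses: 2, 1, 0, 2, 0, 4, 4, 0, 4, 3, 0, 1, 1, 0, 3, 3
Total = 2 + 1 + 0 + 2 + 0 + 4 + 4 + 0 + 4 + 3 + 0 + 1 + 1 + 0 + 3 + 3 = 28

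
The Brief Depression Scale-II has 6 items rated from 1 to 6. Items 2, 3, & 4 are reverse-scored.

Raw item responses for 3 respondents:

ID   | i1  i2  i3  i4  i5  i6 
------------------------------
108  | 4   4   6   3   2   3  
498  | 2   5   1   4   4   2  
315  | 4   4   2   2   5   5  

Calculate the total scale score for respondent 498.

Respondent 498 raw: 2, 5, 1, 4, 4, 2.
Reverse-coded (reverse-coded value = 7 − response):
  item 1: 2
  item 2: 7 − 5 = 2
  item 3: 7 − 1 = 6
  item 4: 7 − 4 = 3
  item 5: 4
  item 6: 2
Sum = 2 + 2 + 6 + 3 + 4 + 2 = 19

19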